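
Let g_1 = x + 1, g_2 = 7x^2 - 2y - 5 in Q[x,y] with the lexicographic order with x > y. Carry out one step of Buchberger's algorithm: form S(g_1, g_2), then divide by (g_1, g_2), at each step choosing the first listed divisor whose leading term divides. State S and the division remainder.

S(g_1, g_2) = x + 2/7y + 5/7; remainder on division = 2/7y - 2/7.

lcm(LM(g_1), LM(g_2)) = x^2.
S = (lcm/LT(g_1))·g_1 − (lcm/LT(g_2))·g_2 = x + 2/7y + 5/7.
Reduce S modulo (g_1, g_2) in that order:
  leading term x: subtract (1)·g_1 from x + 2/7y + 5/7 → 2/7y - 2/7
  leading term y: no divisor's leading term divides it; move 2/7y to the remainder.
  leading term 1: no divisor's leading term divides it; move -2/7 to the remainder.
The remainder 2/7y - 2/7 is nonzero, so it would be added as the next basis element.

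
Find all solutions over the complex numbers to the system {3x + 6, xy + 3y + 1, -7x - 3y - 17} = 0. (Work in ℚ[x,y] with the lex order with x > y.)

Compute a lex Gröbner basis by Buchberger's algorithm.
f_1 = 3x + 6, LT = x.
f_2 = xy + 3y + 1, LT = xy.
f_3 = -7x - 3y - 17, LT = x.

S(f_1,f_2): lcm = xy. S = -y - 1.
  leading term y: no divisor's leading term divides it; move -y to the remainder.
  leading term 1: no divisor's leading term divides it; move -1 to the remainder.
  remainder -y - 1 ≠ 0; add h_4 = -y - 1 to the basis.

The other S-polynomials (S(f_1,f_3), S(f_2,f_3), S(f_1,h_4), S(f_2,h_4), S(f_3,h_4)) all reduce to 0 modulo the current basis, so we have a Gröbner basis.
Inter-reduce: drop elements whose leading term is divisible by another's, tail-reduce, and make monic.
Reduced Gröbner basis: {x + 2, y + 1}.

From the last basis element, y + 1 = 0, so y takes values in {-1}. Each choice, substituted upward through the basis, yields the corresponding point(s) of the solution set.
  y = -1: the earlier basis element becomes x + 2 = 0, giving x = -2 — point (-2, -1).
Check: every point annihilates each of the original generators.

{(-2, -1)}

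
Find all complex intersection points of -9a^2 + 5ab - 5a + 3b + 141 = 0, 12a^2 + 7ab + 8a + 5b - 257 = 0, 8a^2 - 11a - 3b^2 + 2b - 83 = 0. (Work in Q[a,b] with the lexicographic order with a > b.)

Compute a lex Gröbner basis by Buchberger's algorithm.
f_1 = -9a^2 + 5ab - 5a + 3b + 141, LT = a^2.
f_2 = 12a^2 + 7ab + 8a + 5b - 257, LT = a^2.
f_3 = 8a^2 - 11a - 3b^2 + 2b - 83, LT = a^2.

S(f_1,f_2): lcm = a^2. S = -41/36ab - 1/9a - 3/4b + 23/4.
  leading term ab: no divisor's leading term divides it; move -41/36ab to the remainder.
  leading term a: no divisor's leading term divides it; move -1/9a to the remainder.
  leading term b: no divisor's leading term divides it; move -3/4b to the remainder.
  leading term 1: no divisor's leading term divides it; move 23/4 to the remainder.
  remainder -41/36ab - 1/9a - 3/4b + 23/4 ≠ 0; add h_4 = -41/36ab - 1/9a - 3/4b + 23/4 to the basis.

S(f_1,f_3): lcm = a^2. S = -5/9ab + 139/72a + 3/8b^2 - 7/12b - 127/24.
  leading term ab: subtract (20/41)·h_4 from -5/9ab + 139/72a + 3/8b^2 - 7/12b - 127/24 → 651/328a + 3/8b^2 - 107/492b - 7967/984
  leading term a: no divisor's leading term divides it; move 651/328a to the remainder.
  leading term b^2: no divisor's leading term divides it; move 3/8b^2 to the remainder.
  leading term b: no divisor's leading term divides it; move -107/492b to the remainder.
  leading term 1: no divisor's leading term divides it; move -7967/984 to the remainder.
  remainder 651/328a + 3/8b^2 - 107/492b - 7967/984 ≠ 0; add h_5 = 651/328a + 3/8b^2 - 107/492b - 7967/984 to the basis.

S(f_1,h_4): lcm = a^2b. S = -4/41a^2 - 5/9ab^2 - 38/369ab + 207/41a - 1/3b^2 - 47/3b.
  leading term a^2: subtract (4/369)·f_1 from -4/41a^2 - 5/9ab^2 - 38/369ab + 207/41a - 1/3b^2 - 47/3b → -5/9ab^2 - 58/369ab + 1883/369a - 1/3b^2 - 1931/123b - 188/123
  leading term ab^2: subtract (20/41b)·h_4 from -5/9ab^2 - 58/369ab + 1883/369a - 1/3b^2 - 1931/123b - 188/123 → -38/369ab + 1883/369a + 4/123b^2 - 2276/123b - 188/123
  leading term ab: subtract (152/1681)·h_4 from -38/369ab + 1883/369a + 4/123b^2 - 2276/123b - 188/123 → 8595/1681a + 4/123b^2 - 92974/5043b - 10330/5043
  leading term a: subtract (22920/8897)·h_5 from 8595/1681a + 4/123b^2 - 92974/5043b - 10330/5043 → -24917/26691b^2 - 477128/26691b + 395/21
  leading term b^2: no divisor's leading term divides it; move -24917/26691b^2 to the remainder.
  leading term b: no divisor's leading term divides it; move -477128/26691b to the remainder.
  leading term 1: no divisor's leading term divides it; move 395/21 to the remainder.
  remainder -24917/26691b^2 - 477128/26691b + 395/21 ≠ 0; add h_6 = -24917/26691b^2 - 477128/26691b + 395/21 to the basis.

S(f_3,h_4): lcm = a^2b. S = -4/41a^2 - 667/328ab + 207/41a - 3/8b^3 + 1/4b^2 - 83/8b.
  leading term a^2: subtract (4/369)·f_1 from -4/41a^2 - 667/328ab + 207/41a - 3/8b^3 + 1/4b^2 - 83/8b → -6163/2952ab + 1883/369a - 3/8b^3 + 1/4b^2 - 10241/984b - 188/123
  leading term ab: subtract (6163/3362)·h_4 from -6163/2952ab + 1883/369a - 3/8b^3 + 1/4b^2 - 10241/984b - 188/123 → 17841/3362a - 3/8b^3 + 1/4b^2 - 182207/20172b - 486911/40344
  leading term a: subtract (23788/8897)·h_5 from 17841/3362a - 3/8b^3 + 1/4b^2 - 182207/20172b - 486911/40344 → -3/8b^3 - 26785/35588b^2 - 300761/35588b + 21993/2296
  leading term b^3: subtract (80073/199336b)·h_6 from -3/8b^3 - 26785/35588b^2 - 300761/35588b + 21993/2296 → 5700109879/886746196b^2 - 28388206769/1773492392b + 21993/2296
  leading term b^2: subtract (-17100329637/2483427556)·h_6 from 5700109879/886746196b^2 - 28388206769/1773492392b + 21993/2296 → -28325866362941/203641059592b + 28325866362941/203641059592
  leading term b: no divisor's leading term divides it; move -28325866362941/203641059592b to the remainder.
  leading term 1: no divisor's leading term divides it; move 28325866362941/203641059592 to the remainder.
  remainder -28325866362941/203641059592b + 28325866362941/203641059592 ≠ 0; add h_7 = -28325866362941/203641059592b + 28325866362941/203641059592 to the basis.

The other S-polynomials (S(f_2,f_3), S(f_2,h_4), S(f_1,h_5), S(f_2,h_5), S(f_3,h_5), S(h_4,h_5), S(f_1,h_6), S(f_2,h_6), S(f_3,h_6), S(h_4,h_6), S(h_5,h_6), S(f_1,h_7), S(f_2,h_7), S(f_3,h_7), S(h_4,h_7), S(h_5,h_7), S(h_6,h_7)) all reduce to 0 modulo the current basis, so we have a Gröbner basis.
Inter-reduce: drop elements whose leading term is divisible by another's, tail-reduce, and make monic.
Reduced Gröbner basis: {a - 4, b - 1}.

The lex basis is triangular: the last element involves only b. Solving b - 1 = 0 gives b ∈ {1}; substituting each value into the earlier elements determines the remaining variables.
  b = 1: the earlier basis element becomes a - 4 = 0, giving a = 4 — point (4, 1).

{(4, 1)}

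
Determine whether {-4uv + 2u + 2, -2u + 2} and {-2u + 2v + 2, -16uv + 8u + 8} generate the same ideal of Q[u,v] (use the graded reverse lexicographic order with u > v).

No, the ideals differ.

Equality of ideals is decidable: compute both reduced Gröbner bases (unique for the ordering) and check whether they agree.
Buchberger on the first generating set:
f_1 = -4uv + 2u + 2, LT = uv.
f_2 = -2u + 2, LT = u.

S(f_1,f_2): lcm = uv. S = -\tfrac{1}{2}u + v - \tfrac{1}{2}.
  leading term u: subtract (\tfrac{1}{4})·f_2 from -\tfrac{1}{2}u + v - \tfrac{1}{2} → v - 1
  leading term v: no divisor's leading term divides it; move v to the remainder.
  leading term 1: no divisor's leading term divides it; move -1 to the remainder.
  remainder v - 1 ≠ 0; add g_3 = v - 1 to the basis.

The other S-polynomials (S(f_1,g_3), S(f_2,g_3)) all reduce to 0 modulo the current basis, so we have a Gröbner basis.
Inter-reduce: drop elements whose leading term is divisible by another's, tail-reduce, and make monic.
Reduced Gröbner basis: {u - 1, v - 1}.

Buchberger on the second generating set:
h_1 = -2u + 2v + 2, LT = u.
h_2 = -16uv + 8u + 8, LT = uv.

S(h_1,h_2): lcm = uv. S = -v^{2} + \tfrac{1}{2}u - v + \tfrac{1}{2}.
  leading term v^{2}: no divisor's leading term divides it; move -v^{2} to the remainder.
  leading term u: subtract (-\tfrac{1}{4})·h_1 from \tfrac{1}{2}u - v + \tfrac{1}{2} → -\tfrac{1}{2}v + 1
  leading term v: no divisor's leading term divides it; move -\tfrac{1}{2}v to the remainder.
  leading term 1: no divisor's leading term divides it; move 1 to the remainder.
  remainder -v^{2} - \tfrac{1}{2}v + 1 ≠ 0; add k_3 = -v^{2} - \tfrac{1}{2}v + 1 to the basis.

The other S-polynomials (S(h_1,k_3), S(h_2,k_3)) all reduce to 0 modulo the current basis, so we have a Gröbner basis.
Inter-reduce: drop elements whose leading term is divisible by another's, tail-reduce, and make monic.
Reduced Gröbner basis: {v^{2} + \tfrac{1}{2}v - 1, u - v - 1}.

Since the reduced bases disagree, the two ideals are not the same.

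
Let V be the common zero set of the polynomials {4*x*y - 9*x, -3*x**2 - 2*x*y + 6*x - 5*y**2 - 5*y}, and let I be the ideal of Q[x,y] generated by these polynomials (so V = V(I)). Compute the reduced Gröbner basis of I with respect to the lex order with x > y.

G = {x**2 - 1/2*x + 5/3*y**2 + 5/3*y, x*y - 9/4*x, y**3 - 5/4*y**2 - 9/4*y}

f_1 = 4*x*y - 9*x, LT = x*y.
f_2 = -3*x**2 - 2*x*y + 6*x - 5*y**2 - 5*y, LT = x**2.

S(f_1,f_2): lcm = x**2*y. S = -9/4*x**2 - 2/3*x*y**2 + 2*x*y - 5/3*y**3 - 5/3*y**2.
  reduce S modulo (f_1, f_2):
  remainder -5/3*y**3 + 25/12*y**2 + 15/4*y ≠ 0; add g_3 = -5/3*y**3 + 25/12*y**2 + 15/4*y to the basis.

The other S-polynomials (S(f_1,g_3), S(f_2,g_3)) all reduce to 0 modulo the current basis, so we have a Gröbner basis.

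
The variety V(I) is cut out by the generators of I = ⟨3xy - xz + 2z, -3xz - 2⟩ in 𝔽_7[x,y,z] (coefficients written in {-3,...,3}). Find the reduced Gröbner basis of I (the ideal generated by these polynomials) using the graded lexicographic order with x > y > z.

G = {xy + 3z + 1, xz + 3, z² - y - 2z}

This is the nonlinear analogue of row-reducing a linear system.

f_1 = 3xy - xz + 2z, LT = xy.
f_2 = -3xz - 2, LT = xz.

S(f_1,f_2): lcm = xyz. S = 2xz² + 3z² - 3y.
  leading term xz²: subtract (-3z)·f_2 from 2xz² + 3z² - 3y → 3z² - 3y + z
  leading term z²: no divisor's leading term divides it; move 3z² to the remainder.
  leading term y: no divisor's leading term divides it; move -3y to the remainder.
  leading term z: no divisor's leading term divides it; move z to the remainder.
  remainder 3z² - 3y + z ≠ 0; add g_3 = 3z² - 3y + z to the basis.

The other S-polynomials (S(f_1,g_3), S(f_2,g_3)) all reduce to 0 modulo the current basis, so we have a Gröbner basis.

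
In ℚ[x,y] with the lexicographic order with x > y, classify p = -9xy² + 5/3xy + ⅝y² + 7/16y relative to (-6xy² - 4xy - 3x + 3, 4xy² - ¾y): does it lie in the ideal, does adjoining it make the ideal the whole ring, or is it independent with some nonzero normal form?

-9xy² + 5/3xy + ⅝y² + 7/16y lies in I (it reduces to 0).

First compute the reduced Gröbner basis of I by Buchberger's algorithm.
f_1 = -6xy² - 4xy - 3x + 3, LT = xy².
f_2 = 4xy² - ¾y, LT = xy².

S(f_1,f_2): lcm = xy². S = ⅔xy + ½x + 3/16y - ½.
  leading term xy: no divisor's leading term divides it; move ⅔xy to the remainder.
  leading term x: no divisor's leading term divides it; move ½x to the remainder.
  leading term y: no divisor's leading term divides it; move 3/16y to the remainder.
  leading term 1: no divisor's leading term divides it; move -½ to the remainder.
  remainder ⅔xy + ½x + 3/16y - ½ ≠ 0; add h_3 = ⅔xy + ½x + 3/16y - ½ to the basis.

S(f_1,h_3): lcm = xy². S = -1/12xy + ½x - 9/32y² + ¾y - ½.
  leading term xy: subtract (-⅛)·h_3 from -1/12xy + ½x - 9/32y² + ¾y - ½ → 9/16x - 9/32y² + 99/128y - 9/16
  leading term x: no divisor's leading term divides it; move 9/16x to the remainder.
  leading term y²: no divisor's leading term divides it; move -9/32y² to the remainder.
  leading term y: no divisor's leading term divides it; move 99/128y to the remainder.
  leading term 1: no divisor's leading term divides it; move -9/16 to the remainder.
  remainder 9/16x - 9/32y² + 99/128y - 9/16 ≠ 0; add h_4 = 9/16x - 9/32y² + 99/128y - 9/16 to the basis.

S(f_1,h_4): lcm = xy². S = ⅔xy + ½x + ½y⁴ - 11/8y³ + y² - ½.
  leading term xy: subtract (1)·h_3 from ⅔xy + ½x + ½y⁴ - 11/8y³ + y² - ½ → ½y⁴ - 11/8y³ + y² - 3/16y
  leading term y⁴: no divisor's leading term divides it; move ½y⁴ to the remainder.
  leading term y³: no divisor's leading term divides it; move -11/8y³ to the remainder.
  leading term y²: no divisor's leading term divides it; move y² to the remainder.
  leading term y: no divisor's leading term divides it; move -3/16y to the remainder.
  remainder ½y⁴ - 11/8y³ + y² - 3/16y ≠ 0; add h_5 = ½y⁴ - 11/8y³ + y² - 3/16y to the basis.

S(h_3,h_4): lcm = xy. S = ¾x + ½y³ - 11/8y² + 41/32y - ¾.
  leading term x: subtract (4/3)·h_4 from ¾x + ½y³ - 11/8y² + 41/32y - ¾ → ½y³ - y² + ¼y
  leading term y³: no divisor's leading term divides it; move ½y³ to the remainder.
  leading term y²: no divisor's leading term divides it; move -y² to the remainder.
  leading term y: no divisor's leading term divides it; move ¼y to the remainder.
  remainder ½y³ - y² + ¼y ≠ 0; add h_6 = ½y³ - y² + ¼y to the basis.

The other S-polynomials (S(f_2,h_3), S(f_2,h_4), S(f_1,h_5), S(f_2,h_5), S(h_3,h_5), S(h_4,h_5), S(f_1,h_6), S(f_2,h_6), S(h_3,h_6), S(h_4,h_6), S(h_5,h_6)) all reduce to 0 modulo the current basis, so we have a Gröbner basis.
Inter-reduce: drop elements whose leading term is divisible by another's, tail-reduce, and make monic.
Reduced Gröbner basis: {x - ½y² + 11/8y - 1, y³ - 2y² + ½y}.
Label its elements g_1 = x - ½y² + 11/8y - 1, g_2 = y³ - 2y² + ½y.

Reduce p = -9xy² + 5/3xy + ⅝y² + 7/16y modulo G:
  leading term xy²: subtract (-9y²)·g_1 from -9xy² + 5/3xy + ⅝y² + 7/16y → 5/3xy - 9/2y⁴ + 99/8y³ - 67/8y² + 7/16y
  leading term xy: subtract (5/3y)·g_1 from 5/3xy - 9/2y⁴ + 99/8y³ - 67/8y² + 7/16y → -9/2y⁴ + 317/24y³ - 32/3y² + 101/48y
  leading term y⁴: subtract (-9/2y)·g_2 from -9/2y⁴ + 317/24y³ - 32/3y² + 101/48y → 101/24y³ - 101/12y² + 101/48y
  leading term y³: subtract (101/24)·g_2 from 101/24y³ - 101/12y² + 101/48y → 0
  normal form = 0.
Since the normal form is 0, p ∈ I.

The remainder on division by a Gröbner basis is unique — it is the normal form.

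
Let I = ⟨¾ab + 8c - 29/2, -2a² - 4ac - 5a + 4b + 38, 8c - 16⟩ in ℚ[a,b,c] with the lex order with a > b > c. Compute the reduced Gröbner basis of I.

f_1 = ¾ab + 8c - 29/2, LT = ab.
f_2 = -2a² - 4ac - 5a + 4b + 38, LT = a².
f_3 = 8c - 16, LT = c.

S(f_1,f_2): lcm = a²b. S = -2abc - 5/2ab + 32/3ac - 58/3a + 2b² + 19b.
  leading term abc: subtract (-8/3c)·f_1 from -2abc - 5/2ab + 32/3ac - 58/3a + 2b² + 19b → -5/2ab + 32/3ac - 58/3a + 2b² + 19b + 64/3c² - 116/3c
  leading term ab: subtract (-10/3)·f_1 from -5/2ab + 32/3ac - 58/3a + 2b² + 19b + 64/3c² - 116/3c → 32/3ac - 58/3a + 2b² + 19b + 64/3c² - 12c - 145/3
  leading term ac: subtract (4/3a)·f_3 from 32/3ac - 58/3a + 2b² + 19b + 64/3c² - 12c - 145/3 → 2a + 2b² + 19b + 64/3c² - 12c - 145/3
  leading term a: no divisor's leading term divides it; move 2a to the remainder.
  leading term b²: no divisor's leading term divides it; move 2b² to the remainder.
  leading term b: no divisor's leading term divides it; move 19b to the remainder.
  leading term c²: subtract (8/3c)·f_3 from 64/3c² - 12c - 145/3 → 92/3c - 145/3
  leading term c: subtract (23/6)·f_3 from 92/3c - 145/3 → 13
  leading term 1: no divisor's leading term divides it; move 13 to the remainder.
  remainder 2a + 2b² + 19b + 13 ≠ 0; add g_4 = 2a + 2b² + 19b + 13 to the basis.

S(f_1,f_3): leading monomials are coprime, so the S-polynomial reduces to 0 (Buchberger's first criterion).
S(f_2,f_3): leading monomials are coprime, so the S-polynomial reduces to 0 (Buchberger's first criterion).
S(f_1,g_4): lcm = ab. S = -b³ - 19/2b² - 13/2b + 32/3c - 58/3.
  leading term b³: no divisor's leading term divides it; move -b³ to the remainder.
  leading term b²: no divisor's leading term divides it; move -19/2b² to the remainder.
  leading term b: no divisor's leading term divides it; move -13/2b to the remainder.
  leading term c: subtract (4/3)·f_3 from 32/3c - 58/3 → 2
  leading term 1: no divisor's leading term divides it; move 2 to the remainder.
  remainder -b³ - 19/2b² - 13/2b + 2 ≠ 0; add g_5 = -b³ - 19/2b² - 13/2b + 2 to the basis.

S(f_2,g_4): lcm = a². S = -ab² - 19/2ab + 2ac - 4a - 2b - 19.
  leading term ab²: subtract (-4/3b)·f_1 from -ab² - 19/2ab + 2ac - 4a - 2b - 19 → -19/2ab + 2ac - 4a + 32/3bc - 64/3b - 19
  leading term ab: subtract (-38/3)·f_1 from -19/2ab + 2ac - 4a + 32/3bc - 64/3b - 19 → 2ac - 4a + 32/3bc - 64/3b + 304/3c - 608/3
  leading term ac: subtract (¼a)·f_3 from 2ac - 4a + 32/3bc - 64/3b + 304/3c - 608/3 → 32/3bc - 64/3b + 304/3c - 608/3
  leading term bc: subtract (4/3b)·f_3 from 32/3bc - 64/3b + 304/3c - 608/3 → 304/3c - 608/3
  leading term c: subtract (38/3)·f_3 from 304/3c - 608/3 → 0
  remainder 0.

S(f_3,g_4): leading monomials are coprime, so the S-polynomial reduces to 0 (Buchberger's first criterion).
S(f_1,g_5): lcm = ab³. S = -19/2ab² - 13/2ab + 2a + 32/3b²c - 58/3b².
  leading term ab²: subtract (-38/3b)·f_1 from -19/2ab² - 13/2ab + 2a + 32/3b²c - 58/3b² → -13/2ab + 2a + 32/3b²c - 58/3b² + 304/3bc - 551/3b
  leading term ab: subtract (-26/3)·f_1 from -13/2ab + 2a + 32/3b²c - 58/3b² + 304/3bc - 551/3b → 2a + 32/3b²c - 58/3b² + 304/3bc - 551/3b + 208/3c - 377/3
  leading term a: subtract (1)·g_4 from 2a + 32/3b²c - 58/3b² + 304/3bc - 551/3b + 208/3c - 377/3 → 32/3b²c - 64/3b² + 304/3bc - 608/3b + 208/3c - 416/3
  leading term b²c: subtract (4/3b²)·f_3 from 32/3b²c - 64/3b² + 304/3bc - 608/3b + 208/3c - 416/3 → 304/3bc - 608/3b + 208/3c - 416/3
  leading term bc: subtract (38/3b)·f_3 from 304/3bc - 608/3b + 208/3c - 416/3 → 208/3c - 416/3
  leading term c: subtract (26/3)·f_3 from 208/3c - 416/3 → 0
  remainder 0.

S(f_2,g_5): leading monomials are coprime, so the S-polynomial reduces to 0 (Buchberger's first criterion).
S(f_3,g_5): leading monomials are coprime, so the S-polynomial reduces to 0 (Buchberger's first criterion).
S(g_4,g_5): leading monomials are coprime, so the S-polynomial reduces to 0 (Buchberger's first criterion).
Every S-polynomial of the final basis reduces to 0, so we have a Gröbner basis.
Inter-reduce: drop elements whose leading term is divisible by another's, tail-reduce, and make monic.

G = {a + b² + 19/2b + 13/2, b³ + 19/2b² + 13/2b - 2, c - 2}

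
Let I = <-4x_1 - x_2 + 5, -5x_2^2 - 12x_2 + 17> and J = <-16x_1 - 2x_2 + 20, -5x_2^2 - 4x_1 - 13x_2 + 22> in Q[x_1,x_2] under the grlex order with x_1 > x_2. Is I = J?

Since reduced Gröbner bases are canonical representatives of ideals under a given ordering, it suffices to compute and compare them.
Buchberger on the first generating set:
f_1 = -4x_1 - x_2 + 5, LT = x_1.
f_2 = -5x_2^2 - 12x_2 + 17, LT = x_2^2.

The S-polynomials (S(f_1,f_2)) all reduce to 0 modulo the current basis, so we have a Gröbner basis.
Inter-reduce: drop elements whose leading term is divisible by another's, tail-reduce, and make monic.
Reduced Gröbner basis: {x_2^2 + 12/5x_2 - 17/5, x_1 + 1/4x_2 - 5/4}.

Buchberger on the second generating set:
h_1 = -16x_1 - 2x_2 + 20, LT = x_1.
h_2 = -5x_2^2 - 4x_1 - 13x_2 + 22, LT = x_2^2.

The S-polynomials (S(h_1,h_2)) all reduce to 0 modulo the current basis, so we have a Gröbner basis.
Inter-reduce: drop elements whose leading term is divisible by another's, tail-reduce, and make monic.
Reduced Gröbner basis: {x_2^2 + 5/2x_2 - 17/5, x_1 + 1/8x_2 - 5/4}.

The bases are distinct; the ideals are different.

No, the ideals differ.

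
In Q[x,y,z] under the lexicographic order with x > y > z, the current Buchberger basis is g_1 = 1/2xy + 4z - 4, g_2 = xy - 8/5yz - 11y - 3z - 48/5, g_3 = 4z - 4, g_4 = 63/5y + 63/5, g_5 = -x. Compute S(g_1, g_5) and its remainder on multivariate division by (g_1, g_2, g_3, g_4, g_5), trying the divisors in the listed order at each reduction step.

S(g_1, g_5) = 8z - 8; remainder on division = 0.

lcm(LM(g_1), LM(g_5)) = xy.
S = (lcm/LT(g_1))·g_1 − (lcm/LT(g_5))·g_5 = 8z - 8.
Reduce S modulo (g_1, g_2, g_3, g_4, g_5) in that order:
  leading term z: subtract (2)·g_3 from 8z - 8 → 0
The remainder is 0, so this S-polynomial contributes no new basis element.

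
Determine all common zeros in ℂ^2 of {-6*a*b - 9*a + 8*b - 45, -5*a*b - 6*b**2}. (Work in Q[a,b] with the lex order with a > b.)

Compute a lex Gröbner basis by Buchberger's algorithm.
f_1 = -6*a*b - 9*a + 8*b - 45, LT = a*b.
f_2 = -5*a*b - 6*b**2, LT = a*b.

S(f_1,f_2): lcm = a*b. S = 3/2*a - 6/5*b**2 - 4/3*b + 15/2.
  reduce S modulo (f_1, f_2):
  remainder 3/2*a - 6/5*b**2 - 4/3*b + 15/2 ≠ 0; add h_3 = 3/2*a - 6/5*b**2 - 4/3*b + 15/2 to the basis.

S(f_1,h_3): lcm = a*b. S = 3/2*a + 4/5*b**3 + 8/9*b**2 - 19/3*b + 15/2.
  reduce S modulo (f_1, f_2, h_3):
  remainder 4/5*b**3 + 94/45*b**2 - 5*b ≠ 0; add h_4 = 4/5*b**3 + 94/45*b**2 - 5*b to the basis.

The other S-polynomials (S(f_2,h_3), S(f_1,h_4), S(f_2,h_4), S(h_3,h_4)) all reduce to 0 modulo the current basis, so we have a Gröbner basis.
Inter-reduce: drop elements whose leading term is divisible by another's, tail-reduce, and make monic.
Reduced Gröbner basis: {a - 4/5*b**2 - 8/9*b + 5, b**3 + 47/18*b**2 - 25/4*b}.

Elimination: the polynomial b**3 + 47/18*b**2 - 25/4*b lies in the elimination ideal for b, so b ∈ {0, -47/36 + 13*sqrt(61)/36, -13*sqrt(61)/36 - 47/36}. For each such b, the remaining basis elements (now univariate) give the rest of the solution.
  b = 0: the earlier basis element becomes a + 5 = 0, giving a = -5 — point (-5, 0).
  b = -47/36 + 13*sqrt(61)/36: the earlier basis element becomes a - 47/30 + 13*sqrt(61)/30 = 0, giving a = 47/30 - 13*sqrt(61)/30 — point (47/30 - 13*sqrt(61)/30, -47/36 + 13*sqrt(61)/36).
  b = -13*sqrt(61)/36 - 47/36: the earlier basis element becomes a - 13*sqrt(61)/30 - 47/30 = 0, giving a = 47/30 + 13*sqrt(61)/30 — point (47/30 + 13*sqrt(61)/30, -13*sqrt(61)/36 - 47/36).

{(-5, 0), (47/30 - 13*sqrt(61)/30, -47/36 + 13*sqrt(61)/36), (47/30 + 13*sqrt(61)/30, -13*sqrt(61)/36 - 47/36)}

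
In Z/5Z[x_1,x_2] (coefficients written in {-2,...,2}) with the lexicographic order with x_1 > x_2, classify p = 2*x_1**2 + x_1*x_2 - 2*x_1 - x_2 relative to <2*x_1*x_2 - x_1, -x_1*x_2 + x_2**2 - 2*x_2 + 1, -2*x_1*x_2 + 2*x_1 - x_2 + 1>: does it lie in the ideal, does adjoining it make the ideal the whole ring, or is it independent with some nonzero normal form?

Adjoining 2*x_1**2 + x_1*x_2 - 2*x_1 - x_2 makes the ideal the whole ring: the system is inconsistent.

First compute the reduced Gröbner basis of I by Buchberger's algorithm.
f_1 = 2*x_1*x_2 - x_1, LT = x_1*x_2.
f_2 = -x_1*x_2 + x_2**2 - 2*x_2 + 1, LT = x_1*x_2.
f_3 = -2*x_1*x_2 + 2*x_1 - x_2 + 1, LT = x_1*x_2.

S(f_1,f_2): lcm = x_1*x_2. S = 2*x_1 + x_2**2 - 2*x_2 + 1.
  reduce S modulo (f_1, f_2, f_3):
  remainder 2*x_1 + x_2**2 - 2*x_2 + 1 ≠ 0; add h_4 = 2*x_1 + x_2**2 - 2*x_2 + 1 to the basis.

S(f_1,f_3): lcm = x_1*x_2. S = -2*x_1 + 2*x_2 - 2.
  reduce S modulo (f_1, f_2, f_3, h_4):
  remainder x_2**2 - 1 ≠ 0; add h_5 = x_2**2 - 1 to the basis.

S(f_1,h_4): lcm = x_1*x_2. S = 2*x_1 + 2*x_2**3 + x_2**2 + 2*x_2.
  reduce S modulo (f_1, f_2, f_3, h_4, h_5):
  remainder x_2 - 1 ≠ 0; add h_6 = x_2 - 1 to the basis.

The other S-polynomials (S(f_2,f_3), S(f_2,h_4), S(f_3,h_4), S(f_1,h_5), S(f_2,h_5), S(f_3,h_5), S(h_4,h_5), S(f_1,h_6), S(f_2,h_6), S(f_3,h_6), S(h_4,h_6), S(h_5,h_6)) all reduce to 0 modulo the current basis, so we have a Gröbner basis.
Inter-reduce: drop elements whose leading term is divisible by another's, tail-reduce, and make monic.
Reduced Gröbner basis: {x_1, x_2 - 1}.
Label its elements g_1 = x_1, g_2 = x_2 - 1.

Reduce p = 2*x_1**2 + x_1*x_2 - 2*x_1 - x_2 modulo G:
  leading term x_1**2: subtract (2*x_1)·g_1 from 2*x_1**2 + x_1*x_2 - 2*x_1 - x_2 → x_1*x_2 - 2*x_1 - x_2
  leading term x_1*x_2: subtract (x_2)·g_1 from x_1*x_2 - 2*x_1 - x_2 → -2*x_1 - x_2
  leading term x_1: subtract (-2)·g_1 from -2*x_1 - x_2 → -x_2
  leading term x_2: subtract (-1)·g_2 from -x_2 → -1
  leading term 1: no divisor's leading term divides it; move -1 to the remainder.
  normal form = -1.
The normal form is nonzero, so p ∉ I. Since p minus its normal form lies in I, I + (p) = I + (r) where r = -1; decide whether this ideal is the whole ring.
Here r = -1 is a nonzero constant, hence a unit: 1 ∈ I + (p), the Gröbner basis of I + (p) is {1}, and the enlarged system has no common solution — adjoining p is inconsistent.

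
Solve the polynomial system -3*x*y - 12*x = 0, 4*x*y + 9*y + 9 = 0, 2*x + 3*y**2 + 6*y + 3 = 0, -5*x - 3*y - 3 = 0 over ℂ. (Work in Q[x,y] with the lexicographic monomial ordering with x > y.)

Compute a lex Gröbner basis by Buchberger's algorithm.
f_1 = -3*x*y - 12*x, LT = x*y.
f_2 = 4*x*y + 9*y + 9, LT = x*y.
f_3 = 2*x + 3*y**2 + 6*y + 3, LT = x.
f_4 = -5*x - 3*y - 3, LT = x.

S(f_1,f_2): lcm = x*y. S = 4*x - 9/4*y - 9/4.
  reduce S modulo (f_1, f_2, f_3, f_4):
  remainder -6*y**2 - 57/4*y - 33/4 ≠ 0; add h_5 = -6*y**2 - 57/4*y - 33/4 to the basis.

S(f_1,f_3): lcm = x*y. S = 4*x - 3/2*y**3 - 3*y**2 - 3/2*y.
  reduce S modulo (f_1, f_2, f_3, f_4, h_5):
  remainder 189/128*y + 189/128 ≠ 0; add h_6 = 189/128*y + 189/128 to the basis.

The other S-polynomials (S(f_1,f_4), S(f_2,f_3), S(f_2,f_4), S(f_3,f_4), S(f_1,h_5), S(f_2,h_5), S(f_3,h_5), S(f_4,h_5), S(f_1,h_6), S(f_2,h_6), S(f_3,h_6), S(f_4,h_6), S(h_5,h_6)) all reduce to 0 modulo the current basis, so we have a Gröbner basis.
Inter-reduce: drop elements whose leading term is divisible by another's, tail-reduce, and make monic.
Reduced Gröbner basis: {x, y + 1}.

Elimination: the polynomial y + 1 lies in the elimination ideal for y, so y ∈ {-1}. For each such y, the remaining basis elements (now univariate) give the rest of the solution.
  y = -1: the earlier basis element becomes x = 0, giving x = 0 — point (0, -1).

{(0, -1)}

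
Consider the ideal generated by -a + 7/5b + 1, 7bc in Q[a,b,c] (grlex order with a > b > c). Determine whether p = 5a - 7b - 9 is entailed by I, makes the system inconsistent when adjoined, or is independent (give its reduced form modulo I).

Adjoining 5a - 7b - 9 makes the ideal the whole ring: the system is inconsistent.

First compute the reduced Gröbner basis of I by Buchberger's algorithm.
f_1 = -a + 7/5b + 1, LT = a.
f_2 = 7bc, LT = bc.

The S-polynomials (S(f_1,f_2)) all reduce to 0 modulo the current basis, so we have a Gröbner basis.
Inter-reduce: drop elements whose leading term is divisible by another's, tail-reduce, and make monic.
Reduced Gröbner basis: {bc, a - 7/5b - 1}.
Label its elements g_1 = bc, g_2 = a - 7/5b - 1.

Reduce p = 5a - 7b - 9 modulo G:
  leading term a: subtract (5)·g_2 from 5a - 7b - 9 → -4
  leading term 1: no divisor's leading term divides it; move -4 to the remainder.
  normal form = -4.
The normal form is nonzero, so p ∉ I. Since p minus its normal form lies in I, I + (p) = I + (r) where r = -4; decide whether this ideal is the whole ring.
Here r = -4 is a nonzero constant, hence a unit: 1 ∈ I + (p), the Gröbner basis of I + (p) is {1}, and the enlarged system has no common solution — adjoining p is inconsistent.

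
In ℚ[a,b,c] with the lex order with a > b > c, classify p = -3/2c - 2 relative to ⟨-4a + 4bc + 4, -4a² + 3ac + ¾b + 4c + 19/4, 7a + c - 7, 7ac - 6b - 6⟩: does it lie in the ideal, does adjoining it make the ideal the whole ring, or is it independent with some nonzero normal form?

First compute the reduced Gröbner basis of I by Buchberger's algorithm.
f_1 = -4a + 4bc + 4, LT = a.
f_2 = -4a² + 3ac + ¾b + 4c + 19/4, LT = a².
f_3 = 7a + c - 7, LT = a.
f_4 = 7ac - 6b - 6, LT = ac.

S(f_1,f_2): lcm = a². S = -abc + ¾ac - a + 3/16b + c + 19/16.
  leading term abc: subtract (¼bc)·f_1 from -abc + ¾ac - a + 3/16b + c + 19/16 → ¾ac - a - b²c² - bc + 3/16b + c + 19/16
  leading term ac: subtract (-3/16c)·f_1 from ¾ac - a - b²c² - bc + 3/16b + c + 19/16 → -a - b²c² + ¾bc² - bc + 3/16b + 7/4c + 19/16
  leading term a: subtract (¼)·f_1 from -a - b²c² + ¾bc² - bc + 3/16b + 7/4c + 19/16 → -b²c² + ¾bc² - 2bc + 3/16b + 7/4c + 3/16
  leading term b²c²: no divisor's leading term divides it; move -b²c² to the remainder.
  leading term bc²: no divisor's leading term divides it; move ¾bc² to the remainder.
  leading term bc: no divisor's leading term divides it; move -2bc to the remainder.
  leading term b: no divisor's leading term divides it; move 3/16b to the remainder.
  leading term c: no divisor's leading term divides it; move 7/4c to the remainder.
  leading term 1: no divisor's leading term divides it; move 3/16 to the remainder.
  remainder -b²c² + ¾bc² - 2bc + 3/16b + 7/4c + 3/16 ≠ 0; add h_5 = -b²c² + ¾bc² - 2bc + 3/16b + 7/4c + 3/16 to the basis.

S(f_1,f_3): lcm = a. S = -bc - 1/7c.
  leading term bc: no divisor's leading term divides it; move -bc to the remainder.
  leading term c: no divisor's leading term divides it; move -1/7c to the remainder.
  remainder -bc - 1/7c ≠ 0; add h_6 = -bc - 1/7c to the basis.

S(f_1,f_4): lcm = ac. S = -bc² + 6/7b - c + 6/7.
  leading term bc²: subtract (c)·h_6 from -bc² + 6/7b - c + 6/7 → 6/7b + 1/7c² - c + 6/7
  leading term b: no divisor's leading term divides it; move 6/7b to the remainder.
  leading term c²: no divisor's leading term divides it; move 1/7c² to the remainder.
  leading term c: no divisor's leading term divides it; move -c to the remainder.
  leading term 1: no divisor's leading term divides it; move 6/7 to the remainder.
  remainder 6/7b + 1/7c² - c + 6/7 ≠ 0; add h_7 = 6/7b + 1/7c² - c + 6/7 to the basis.

S(f_2,f_3): lcm = a². S = -25/28ac + a - 3/16b - c - 19/16.
  leading term ac: subtract (25/112c)·f_1 from -25/28ac + a - 3/16b - c - 19/16 → a - 25/28bc² - 3/16b - 53/28c - 19/16
  leading term a: subtract (-¼)·f_1 from a - 25/28bc² - 3/16b - 53/28c - 19/16 → -25/28bc² + bc - 3/16b - 53/28c - 3/16
  leading term bc²: subtract (25/28c)·h_6 from -25/28bc² + bc - 3/16b - 53/28c - 3/16 → bc - 3/16b + 25/196c² - 53/28c - 3/16
  leading term bc: subtract (-1)·h_6 from bc - 3/16b + 25/196c² - 53/28c - 3/16 → -3/16b + 25/196c² - 57/28c - 3/16
  leading term b: subtract (-7/32)·h_7 from -3/16b + 25/196c² - 57/28c - 3/16 → 249/1568c² - 505/224c
  leading term c²: no divisor's leading term divides it; move 249/1568c² to the remainder.
  leading term c: no divisor's leading term divides it; move -505/224c to the remainder.
  remainder 249/1568c² - 505/224c ≠ 0; add h_8 = 249/1568c² - 505/224c to the basis.

S(f_2,f_4): lcm = a²c. S = 6/7ab - ¾ac² + 6/7a - 3/16bc - c² - 19/16c.
  leading term ab: subtract (-3/14b)·f_1 from 6/7ab - ¾ac² + 6/7a - 3/16bc - c² - 19/16c → -¾ac² + 6/7a + 6/7b²c - 3/16bc + 6/7b - c² - 19/16c
  leading term ac²: subtract (3/16c²)·f_1 from -¾ac² + 6/7a + 6/7b²c - 3/16bc + 6/7b - c² - 19/16c → 6/7a + 6/7b²c - ¾bc³ - 3/16bc + 6/7b - 7/4c² - 19/16c
  leading term a: subtract (-3/14)·f_1 from 6/7a + 6/7b²c - ¾bc³ - 3/16bc + 6/7b - 7/4c² - 19/16c → 6/7b²c - ¾bc³ + 75/112bc + 6/7b - 7/4c² - 19/16c + 6/7
  leading term b²c: subtract (-6/7b)·h_6 from 6/7b²c - ¾bc³ + 75/112bc + 6/7b - 7/4c² - 19/16c + 6/7 → -¾bc³ + 429/784bc + 6/7b - 7/4c² - 19/16c + 6/7
  leading term bc³: subtract (¾c²)·h_6 from -¾bc³ + 429/784bc + 6/7b - 7/4c² - 19/16c + 6/7 → 429/784bc + 6/7b + 3/28c³ - 7/4c² - 19/16c + 6/7
  leading term bc: subtract (-429/784)·h_6 from 429/784bc + 6/7b + 3/28c³ - 7/4c² - 19/16c + 6/7 → 6/7b + 3/28c³ - 7/4c² - 3473/2744c + 6/7
  leading term b: subtract (1)·h_7 from 6/7b + 3/28c³ - 7/4c² - 3473/2744c + 6/7 → 3/28c³ - 53/28c² - 729/2744c
  leading term c³: subtract (56/83c)·h_8 from 3/28c³ - 53/28c² - 729/2744c → -216/581c² - 729/2744c
  leading term c²: subtract (-16128/6889)·h_8 from -216/581c² - 729/2744c → -104793921/18903416c
  leading term c: no divisor's leading term divides it; move -104793921/18903416c to the remainder.
  remainder -104793921/18903416c ≠ 0; add h_9 = -104793921/18903416c to the basis.

The other S-polynomials (S(f_3,f_4), S(f_1,h_5), S(f_2,h_5), S(f_3,h_5), S(f_4,h_5), S(f_1,h_6), S(f_2,h_6), S(f_3,h_6), S(f_4,h_6), S(h_5,h_6), S(f_1,h_7), S(f_2,h_7), S(f_3,h_7), S(f_4,h_7), S(h_5,h_7), S(h_6,h_7), S(f_1,h_8), S(f_2,h_8), S(f_3,h_8), S(f_4,h_8), S(h_5,h_8), S(h_6,h_8), S(h_7,h_8), S(f_1,h_9), S(f_2,h_9), S(f_3,h_9), S(f_4,h_9), S(h_5,h_9), S(h_6,h_9), S(h_7,h_9), S(h_8,h_9)) all reduce to 0 modulo the current basis, so we have a Gröbner basis.
Inter-reduce: drop elements whose leading term is divisible by another's, tail-reduce, and make monic.
Reduced Gröbner basis: {a - 1, b + 1, c}.
Label its elements g_1 = a - 1, g_2 = b + 1, g_3 = c.

Reduce p = -3/2c - 2 modulo G:
  leading term c: subtract (-3/2)·g_3 from -3/2c - 2 → -2
  leading term 1: no divisor's leading term divides it; move -2 to the remainder.
  normal form = -2.
The normal form is nonzero, so p ∉ I. Since p minus its normal form lies in I, I + (p) = I + (r) where r = -2; decide whether this ideal is the whole ring.
Here r = -2 is a nonzero constant, hence a unit: 1 ∈ I + (p), the Gröbner basis of I + (p) is {1}, and the enlarged system has no common solution — adjoining p is inconsistent.

Ideal membership is decidable via reduction modulo a Gröbner basis.

Adjoining -3/2c - 2 makes the ideal the whole ring: the system is inconsistent.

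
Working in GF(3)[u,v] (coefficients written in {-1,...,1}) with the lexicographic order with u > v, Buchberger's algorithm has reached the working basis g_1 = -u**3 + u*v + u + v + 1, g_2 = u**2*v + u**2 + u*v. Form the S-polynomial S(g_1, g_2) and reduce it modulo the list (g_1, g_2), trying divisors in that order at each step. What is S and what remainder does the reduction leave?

lcm(LM(g_1), LM(g_2)) = u**3*v.
S = (lcm/LT(g_1))·g_1 − (lcm/LT(g_2))·g_2 = -u**3 - u**2*v - u*v**2 - u*v - v**2 - v.
Reduce S modulo (g_1, g_2) in that order:
  leading term u**3: subtract (1)·g_1 from -u**3 - u**2*v - u*v**2 - u*v - v**2 - v → -u**2*v - u*v**2 + u*v - u - v**2 + v - 1
  leading term u**2*v: subtract (-1)·g_2 from -u**2*v - u*v**2 + u*v - u - v**2 + v - 1 → u**2 - u*v**2 - u*v - u - v**2 + v - 1
  leading term u**2: no divisor's leading term divides it; move u**2 to the remainder.
  leading term u*v**2: no divisor's leading term divides it; move -u*v**2 to the remainder.
  leading term u*v: no divisor's leading term divides it; move -u*v to the remainder.
  leading term u: no divisor's leading term divides it; move -u to the remainder.
  leading term v**2: no divisor's leading term divides it; move -v**2 to the remainder.
  leading term v: no divisor's leading term divides it; move v to the remainder.
  leading term 1: no divisor's leading term divides it; move -1 to the remainder.
The remainder u**2 - u*v**2 - u*v - u - v**2 + v - 1 is nonzero, so it would be added as the next basis element.
This is the inner loop of Buchberger's algorithm — each nonzero remainder becomes a new basis element.

S(g_1, g_2) = -u**3 - u**2*v - u*v**2 - u*v - v**2 - v; remainder on division = u**2 - u*v**2 - u*v - u - v**2 + v - 1.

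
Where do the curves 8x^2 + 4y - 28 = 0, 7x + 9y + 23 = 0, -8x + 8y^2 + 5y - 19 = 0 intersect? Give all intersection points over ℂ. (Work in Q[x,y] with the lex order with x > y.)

{(-2, -1)}

Compute a lex Gröbner basis by Buchberger's algorithm.
f_1 = 8x^2 + 4y - 28, LT = x^2.
f_2 = 7x + 9y + 23, LT = x.
f_3 = -8x + 8y^2 + 5y - 19, LT = x.

S(f_1,f_2): lcm = x^2. S = -9/7xy - 23/7x + 1/2y - 7/2.
  leading term xy: subtract (-9/49y)·f_2 from -9/7xy - 23/7x + 1/2y - 7/2 → -23/7x + 81/49y^2 + 463/98y - 7/2
  leading term x: subtract (-23/49)·f_2 from -23/7x + 81/49y^2 + 463/98y - 7/2 → 81/49y^2 + 877/98y + 715/98
  leading term y^2: no divisor's leading term divides it; move 81/49y^2 to the remainder.
  leading term y: no divisor's leading term divides it; move 877/98y to the remainder.
  leading term 1: no divisor's leading term divides it; move 715/98 to the remainder.
  remainder 81/49y^2 + 877/98y + 715/98 ≠ 0; add h_4 = 81/49y^2 + 877/98y + 715/98 to the basis.

S(f_1,f_3): lcm = x^2. S = xy^2 + 5/8xy - 19/8x + 1/2y - 7/2.
  leading term xy^2: subtract (1/7y^2)·f_2 from xy^2 + 5/8xy - 19/8x + 1/2y - 7/2 → 5/8xy - 19/8x - 9/7y^3 - 23/7y^2 + 1/2y - 7/2
  leading term xy: subtract (5/56y)·f_2 from 5/8xy - 19/8x - 9/7y^3 - 23/7y^2 + 1/2y - 7/2 → -19/8x - 9/7y^3 - 229/56y^2 - 87/56y - 7/2
  leading term x: subtract (-19/56)·f_2 from -19/8x - 9/7y^3 - 229/56y^2 - 87/56y - 7/2 → -9/7y^3 - 229/56y^2 + 3/2y + 241/56
  leading term y^3: subtract (-7/9y)·h_4 from -9/7y^3 - 229/56y^2 + 3/2y + 241/56 → 1447/504y^2 + 452/63y + 241/56
  leading term y^2: subtract (10129/5832)·h_4 from 1447/504y^2 + 452/63y + 241/56 → -683227/81648y - 683227/81648
  leading term y: no divisor's leading term divides it; move -683227/81648y to the remainder.
  leading term 1: no divisor's leading term divides it; move -683227/81648 to the remainder.
  remainder -683227/81648y - 683227/81648 ≠ 0; add h_5 = -683227/81648y - 683227/81648 to the basis.

The other S-polynomials (S(f_2,f_3), S(f_1,h_4), S(f_2,h_4), S(f_3,h_4), S(f_1,h_5), S(f_2,h_5), S(f_3,h_5), S(h_4,h_5)) all reduce to 0 modulo the current basis, so we have a Gröbner basis.
Inter-reduce: drop elements whose leading term is divisible by another's, tail-reduce, and make monic.
Reduced Gröbner basis: {x + 2, y + 1}.

Since the basis is lex-ordered, y + 1 is univariate in y. Its roots are {-1}. Back-substituting each root into the other basis elements fixes the other coordinates.
  y = -1: the earlier basis element becomes x + 2 = 0, giving x = -2 — point (-2, -1).
Substituting each solution back into the original system confirms all equations vanish.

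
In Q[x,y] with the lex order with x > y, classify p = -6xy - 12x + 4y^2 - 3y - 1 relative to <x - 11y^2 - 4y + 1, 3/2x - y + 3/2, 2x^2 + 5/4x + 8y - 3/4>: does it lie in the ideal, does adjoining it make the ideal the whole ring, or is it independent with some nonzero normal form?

First compute the reduced Gröbner basis of I by Buchberger's algorithm.
f_1 = x - 11y^2 - 4y + 1, LT = x.
f_2 = 3/2x - y + 3/2, LT = x.
f_3 = 2x^2 + 5/4x + 8y - 3/4, LT = x^2.

S(f_1,f_2): lcm = x. S = -11y^2 - 10/3y.
  leading term y^2: no divisor's leading term divides it; move -11y^2 to the remainder.
  leading term y: no divisor's leading term divides it; move -10/3y to the remainder.
  remainder -11y^2 - 10/3y ≠ 0; add h_4 = -11y^2 - 10/3y to the basis.

S(f_1,f_3): lcm = x^2. S = -11xy^2 - 4xy + 3/8x - 4y + 3/8.
  leading term xy^2: subtract (-11y^2)·f_1 from -11xy^2 - 4xy + 3/8x - 4y + 3/8 → -4xy + 3/8x - 121y^4 - 44y^3 + 11y^2 - 4y + 3/8
  leading term xy: subtract (-4y)·f_1 from -4xy + 3/8x - 121y^4 - 44y^3 + 11y^2 - 4y + 3/8 → 3/8x - 121y^4 - 88y^3 - 5y^2 + 3/8
  leading term x: subtract (3/8)·f_1 from 3/8x - 121y^4 - 88y^3 - 5y^2 + 3/8 → -121y^4 - 88y^3 - 7/8y^2 + 3/2y
  leading term y^4: subtract (11y^2)·h_4 from -121y^4 - 88y^3 - 7/8y^2 + 3/2y → -154/3y^3 - 7/8y^2 + 3/2y
  leading term y^3: subtract (14/3y)·h_4 from -154/3y^3 - 7/8y^2 + 3/2y → 1057/72y^2 + 3/2y
  leading term y^2: subtract (-1057/792)·h_4 from 1057/72y^2 + 3/2y → -3503/1188y
  leading term y: no divisor's leading term divides it; move -3503/1188y to the remainder.
  remainder -3503/1188y ≠ 0; add h_5 = -3503/1188y to the basis.

The other S-polynomials (S(f_2,f_3), S(f_1,h_4), S(f_2,h_4), S(f_3,h_4), S(f_1,h_5), S(f_2,h_5), S(f_3,h_5), S(h_4,h_5)) all reduce to 0 modulo the current basis, so we have a Gröbner basis.
Inter-reduce: drop elements whose leading term is divisible by another's, tail-reduce, and make monic.
Reduced Gröbner basis: {x + 1, y}.
Label its elements g_1 = x + 1, g_2 = y.

Reduce p = -6xy - 12x + 4y^2 - 3y - 1 modulo G:
  leading term xy: subtract (-6y)·g_1 from -6xy - 12x + 4y^2 - 3y - 1 → -12x + 4y^2 + 3y - 1
  leading term x: subtract (-12)·g_1 from -12x + 4y^2 + 3y - 1 → 4y^2 + 3y + 11
  leading term y^2: subtract (4y)·g_2 from 4y^2 + 3y + 11 → 3y + 11
  leading term y: subtract (3)·g_2 from 3y + 11 → 11
  leading term 1: no divisor's leading term divides it; move 11 to the remainder.
  normal form = 11.
The normal form is nonzero, so p ∉ I. Since p minus its normal form lies in I, I + (p) = I + (r) where r = 11; decide whether this ideal is the whole ring.
Here r = 11 is a nonzero constant, hence a unit: 1 ∈ I + (p), the Gröbner basis of I + (p) is {1}, and the enlarged system has no common solution — adjoining p is inconsistent.

Adjoining -6xy - 12x + 4y^2 - 3y - 1 makes the ideal the whole ring: the system is inconsistent.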